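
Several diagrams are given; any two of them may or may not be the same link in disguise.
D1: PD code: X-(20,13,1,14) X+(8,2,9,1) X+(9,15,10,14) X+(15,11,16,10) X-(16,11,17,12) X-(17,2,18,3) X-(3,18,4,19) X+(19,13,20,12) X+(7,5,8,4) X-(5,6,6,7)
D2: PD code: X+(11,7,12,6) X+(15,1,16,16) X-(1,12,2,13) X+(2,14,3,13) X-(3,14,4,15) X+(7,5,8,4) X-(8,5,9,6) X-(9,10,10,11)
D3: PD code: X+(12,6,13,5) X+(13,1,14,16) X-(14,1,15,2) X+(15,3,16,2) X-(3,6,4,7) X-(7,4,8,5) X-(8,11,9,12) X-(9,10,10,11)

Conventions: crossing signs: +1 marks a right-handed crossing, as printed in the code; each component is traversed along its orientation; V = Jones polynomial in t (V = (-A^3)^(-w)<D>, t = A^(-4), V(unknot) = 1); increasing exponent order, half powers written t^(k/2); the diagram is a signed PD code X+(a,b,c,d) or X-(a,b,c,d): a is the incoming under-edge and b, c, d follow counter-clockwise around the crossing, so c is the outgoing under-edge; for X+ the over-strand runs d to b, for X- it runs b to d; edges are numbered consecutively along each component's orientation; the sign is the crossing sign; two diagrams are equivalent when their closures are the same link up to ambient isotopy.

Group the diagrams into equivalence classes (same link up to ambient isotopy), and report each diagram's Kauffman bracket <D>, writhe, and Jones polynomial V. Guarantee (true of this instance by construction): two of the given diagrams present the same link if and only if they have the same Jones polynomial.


grouping into links: {D1, D2, D3}
V(D1) = 1  (w 0, c 10, <D> = 1)
D2 (bracket 1; 8 crossings at w = 0): V = 1
V(D3) = 1  (w -2, c 8, <D> = A^-6)
key observation: one V(t) for all 3 diagrams — one class (guaranteed)


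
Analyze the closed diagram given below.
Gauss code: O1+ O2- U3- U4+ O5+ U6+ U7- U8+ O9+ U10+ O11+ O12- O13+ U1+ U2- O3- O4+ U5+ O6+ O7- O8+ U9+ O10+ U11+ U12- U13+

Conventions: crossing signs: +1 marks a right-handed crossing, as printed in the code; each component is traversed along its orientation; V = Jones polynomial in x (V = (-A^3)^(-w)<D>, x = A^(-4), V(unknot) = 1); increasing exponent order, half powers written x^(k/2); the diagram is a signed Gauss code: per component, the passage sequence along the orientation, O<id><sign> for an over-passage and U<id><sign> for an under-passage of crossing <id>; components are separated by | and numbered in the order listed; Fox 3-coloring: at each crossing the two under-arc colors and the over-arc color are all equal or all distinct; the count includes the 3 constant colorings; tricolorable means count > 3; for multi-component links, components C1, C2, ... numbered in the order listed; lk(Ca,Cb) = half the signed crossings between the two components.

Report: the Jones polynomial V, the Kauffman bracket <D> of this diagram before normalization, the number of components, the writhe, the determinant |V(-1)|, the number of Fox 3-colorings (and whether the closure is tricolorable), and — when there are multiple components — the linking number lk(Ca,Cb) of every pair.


Jones polynomial: V(x) = x^2 + x^4 - x^5 + x^6 - x^7
<D> = A^-13 - A^-9 + A^-5 - A^-1 - A^7; writhe +5
components 1, writhe +5 (13 crossings)
3-colorings: 3 of 3^13, det 5 — not tricolorable
note: |V(-1)| = 5: so not tricolorable, since 3 does not divide 5


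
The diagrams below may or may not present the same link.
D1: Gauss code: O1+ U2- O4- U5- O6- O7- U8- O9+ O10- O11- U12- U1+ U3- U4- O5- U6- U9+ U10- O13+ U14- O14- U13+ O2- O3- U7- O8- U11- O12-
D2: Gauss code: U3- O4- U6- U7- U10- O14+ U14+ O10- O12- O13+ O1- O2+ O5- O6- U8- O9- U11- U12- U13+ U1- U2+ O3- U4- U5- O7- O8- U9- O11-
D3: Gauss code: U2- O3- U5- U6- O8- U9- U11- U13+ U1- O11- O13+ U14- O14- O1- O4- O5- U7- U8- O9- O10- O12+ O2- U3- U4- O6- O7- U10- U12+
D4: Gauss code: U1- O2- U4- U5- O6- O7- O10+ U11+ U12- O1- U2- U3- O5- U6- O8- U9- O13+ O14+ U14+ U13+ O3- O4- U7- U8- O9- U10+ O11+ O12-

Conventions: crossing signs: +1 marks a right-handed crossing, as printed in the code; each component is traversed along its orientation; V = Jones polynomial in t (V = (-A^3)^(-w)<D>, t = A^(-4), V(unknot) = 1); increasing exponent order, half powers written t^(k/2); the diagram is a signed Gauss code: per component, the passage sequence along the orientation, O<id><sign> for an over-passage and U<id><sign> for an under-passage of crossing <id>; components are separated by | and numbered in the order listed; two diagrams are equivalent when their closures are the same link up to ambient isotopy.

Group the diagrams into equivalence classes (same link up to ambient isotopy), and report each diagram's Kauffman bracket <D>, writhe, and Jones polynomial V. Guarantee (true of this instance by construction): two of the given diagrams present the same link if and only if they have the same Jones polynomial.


classes: {D1, D2} | {D3, D4}
V(D1) = -t^-10 + t^-9 - t^-8 + t^-7 - t^-6 + t^-5 + t^-3  [14 crossings, <D> = A^-12 + A^-4 - 1 + A^4 - A^8 + A^12 - A^16, w = -8]
V(D2) = -t^-10 + t^-9 - t^-8 + t^-7 - t^-6 + t^-5 + t^-3  (w -8, c 14, <D> = A^-12 + A^-4 - 1 + A^4 - A^8 + A^12 - A^16)
V(D3) = -t^-8 + t^-5 + t^-3  [14 crossings, <D> = A^-18 + A^-10 - A^2, w = -10]
V(D4) = -t^-8 + t^-5 + t^-3  (w -6, c 14, <D> = A^-6 + A^2 - A^14)
note: comparing 4 Jones polynomials yields 2 groups


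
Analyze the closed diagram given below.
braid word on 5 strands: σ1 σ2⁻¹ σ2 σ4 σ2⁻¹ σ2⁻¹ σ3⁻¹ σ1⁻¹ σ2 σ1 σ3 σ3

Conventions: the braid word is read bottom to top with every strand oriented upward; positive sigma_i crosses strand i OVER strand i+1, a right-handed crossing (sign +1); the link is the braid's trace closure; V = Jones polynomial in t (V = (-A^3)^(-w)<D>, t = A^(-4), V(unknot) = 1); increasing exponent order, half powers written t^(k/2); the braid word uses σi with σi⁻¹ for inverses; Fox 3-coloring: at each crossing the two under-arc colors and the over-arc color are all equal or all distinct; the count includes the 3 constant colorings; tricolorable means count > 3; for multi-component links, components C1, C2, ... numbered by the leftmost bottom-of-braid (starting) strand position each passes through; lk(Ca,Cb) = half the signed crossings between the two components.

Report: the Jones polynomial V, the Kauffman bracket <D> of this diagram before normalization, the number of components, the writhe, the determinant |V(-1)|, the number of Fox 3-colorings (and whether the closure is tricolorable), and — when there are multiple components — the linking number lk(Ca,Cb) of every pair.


Jones polynomial: V(t) = t^-2 - t^-1 + 2 - 2t + t^2 - t^3 + t^4
<D> = A^-10 - A^-6 + A^-2 - 2A^2 + 2A^6 - A^10 + A^14; writhe +2
components 1, writhe +2 (12 crossings)
3-colorings: 9 of 3^12, det 9 — tricolorable
note: the word shrinks to σ1 σ4 σ2⁻¹ σ2⁻¹ σ3⁻¹ σ1⁻¹ σ2 σ1 σ3 σ3 after cancelling


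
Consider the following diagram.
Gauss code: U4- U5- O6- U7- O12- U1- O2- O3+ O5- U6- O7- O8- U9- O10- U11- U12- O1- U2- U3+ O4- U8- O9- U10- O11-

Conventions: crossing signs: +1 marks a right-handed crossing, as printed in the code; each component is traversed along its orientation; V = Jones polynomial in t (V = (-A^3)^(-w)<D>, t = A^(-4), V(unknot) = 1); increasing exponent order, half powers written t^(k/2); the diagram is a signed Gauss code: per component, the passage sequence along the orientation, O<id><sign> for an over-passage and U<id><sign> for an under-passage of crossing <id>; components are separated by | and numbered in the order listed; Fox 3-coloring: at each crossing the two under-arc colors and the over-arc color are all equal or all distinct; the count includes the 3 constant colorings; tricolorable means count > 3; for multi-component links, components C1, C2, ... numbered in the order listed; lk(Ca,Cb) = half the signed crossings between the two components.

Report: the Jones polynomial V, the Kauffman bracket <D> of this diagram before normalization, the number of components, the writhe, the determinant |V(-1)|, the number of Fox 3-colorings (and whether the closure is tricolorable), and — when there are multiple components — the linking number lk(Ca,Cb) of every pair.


Jones polynomial: V(t) = -t^-10 + t^-6 + t^-4
<D> = A^-14 + A^-6 - A^10; writhe -10
components 1, writhe -10 (12 crossings)
3-colorings: 3 of 3^12, det 1 — not tricolorable
note: V spans 6 powers of t: at least 6 crossings in any diagram


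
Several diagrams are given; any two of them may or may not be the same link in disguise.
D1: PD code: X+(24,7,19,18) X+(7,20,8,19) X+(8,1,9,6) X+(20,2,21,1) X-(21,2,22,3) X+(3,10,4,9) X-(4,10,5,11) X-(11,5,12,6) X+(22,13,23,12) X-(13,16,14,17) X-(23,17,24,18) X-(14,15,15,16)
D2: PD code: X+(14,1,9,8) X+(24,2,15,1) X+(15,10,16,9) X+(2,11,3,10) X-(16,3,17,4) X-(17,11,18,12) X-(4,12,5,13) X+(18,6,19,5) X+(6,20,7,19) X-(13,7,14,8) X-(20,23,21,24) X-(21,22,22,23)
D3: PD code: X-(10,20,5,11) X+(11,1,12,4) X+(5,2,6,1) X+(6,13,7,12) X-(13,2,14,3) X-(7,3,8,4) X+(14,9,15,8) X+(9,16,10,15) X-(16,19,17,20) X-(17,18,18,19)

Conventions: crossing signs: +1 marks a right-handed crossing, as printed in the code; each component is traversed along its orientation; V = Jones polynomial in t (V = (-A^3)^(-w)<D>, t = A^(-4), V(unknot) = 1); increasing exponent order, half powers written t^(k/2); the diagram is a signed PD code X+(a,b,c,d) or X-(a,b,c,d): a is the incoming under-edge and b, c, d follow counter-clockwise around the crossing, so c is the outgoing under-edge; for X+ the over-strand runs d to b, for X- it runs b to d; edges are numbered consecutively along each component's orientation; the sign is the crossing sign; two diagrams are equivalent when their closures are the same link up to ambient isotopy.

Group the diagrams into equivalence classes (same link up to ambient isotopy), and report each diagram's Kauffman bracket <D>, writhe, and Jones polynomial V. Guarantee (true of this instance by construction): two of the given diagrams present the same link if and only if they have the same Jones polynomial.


grouping into links: {D1, D2, D3}
V(D1) = 1 + t + t^2 + t^3  (w 0, c 12, <D> = A^-12 + A^-8 + A^-4 + 1)
V(D2) = 1 + t + t^2 + t^3  [12 crossings, <D> = A^-12 + A^-8 + A^-4 + 1, w = 0]
D3 (bracket A^-12 + A^-8 + A^-4 + 1; 10 crossings at w = 0): V = 1 + t + t^2 + t^3
why: one V(t) for all 3 diagrams — one class (guaranteed)


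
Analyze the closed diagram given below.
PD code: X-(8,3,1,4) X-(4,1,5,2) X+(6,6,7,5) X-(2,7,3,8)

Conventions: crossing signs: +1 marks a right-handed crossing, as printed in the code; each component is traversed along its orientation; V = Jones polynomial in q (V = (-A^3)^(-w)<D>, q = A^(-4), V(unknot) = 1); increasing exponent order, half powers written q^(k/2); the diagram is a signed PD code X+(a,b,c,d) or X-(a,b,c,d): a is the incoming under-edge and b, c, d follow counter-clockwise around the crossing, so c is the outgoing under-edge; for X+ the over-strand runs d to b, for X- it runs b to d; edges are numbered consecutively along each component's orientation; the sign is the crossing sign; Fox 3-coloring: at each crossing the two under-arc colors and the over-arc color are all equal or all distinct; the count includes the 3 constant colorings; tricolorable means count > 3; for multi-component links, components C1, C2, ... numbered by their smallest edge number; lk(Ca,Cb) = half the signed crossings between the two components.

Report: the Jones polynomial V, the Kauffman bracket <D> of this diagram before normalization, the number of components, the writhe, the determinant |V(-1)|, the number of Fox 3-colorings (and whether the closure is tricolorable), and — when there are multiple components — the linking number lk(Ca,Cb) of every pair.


Jones polynomial: V(q) = -q^-4 + q^-3 + q^-1
<D> = A^-2 + A^6 - A^10; writhe -2
components 1, writhe -2 (4 crossings)
3-colorings: 9 of 3^4, det 3 — tricolorable
note: V spans 3 powers of q: at least 3 crossings in any diagram


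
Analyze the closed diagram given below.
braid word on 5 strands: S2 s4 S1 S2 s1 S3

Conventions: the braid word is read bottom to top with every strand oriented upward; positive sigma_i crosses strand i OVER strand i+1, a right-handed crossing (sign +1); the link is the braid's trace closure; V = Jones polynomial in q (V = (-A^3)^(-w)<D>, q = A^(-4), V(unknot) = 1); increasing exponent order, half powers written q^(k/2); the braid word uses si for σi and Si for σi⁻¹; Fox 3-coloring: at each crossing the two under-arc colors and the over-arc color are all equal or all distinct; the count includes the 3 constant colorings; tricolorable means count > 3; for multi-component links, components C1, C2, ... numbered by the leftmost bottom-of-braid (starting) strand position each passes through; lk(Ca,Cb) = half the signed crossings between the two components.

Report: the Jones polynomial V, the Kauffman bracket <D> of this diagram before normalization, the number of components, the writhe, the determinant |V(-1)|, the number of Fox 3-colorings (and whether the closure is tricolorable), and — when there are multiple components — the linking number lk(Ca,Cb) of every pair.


V(q) = 1
bracket: A^-6, w = -2
1 component, writhe -2, over 6 crossings
det 1, colorings 3 of 3^6 — not tricolorable
observation: det 1 = |V(-1)|; not divisible by 3, so not tricolorable


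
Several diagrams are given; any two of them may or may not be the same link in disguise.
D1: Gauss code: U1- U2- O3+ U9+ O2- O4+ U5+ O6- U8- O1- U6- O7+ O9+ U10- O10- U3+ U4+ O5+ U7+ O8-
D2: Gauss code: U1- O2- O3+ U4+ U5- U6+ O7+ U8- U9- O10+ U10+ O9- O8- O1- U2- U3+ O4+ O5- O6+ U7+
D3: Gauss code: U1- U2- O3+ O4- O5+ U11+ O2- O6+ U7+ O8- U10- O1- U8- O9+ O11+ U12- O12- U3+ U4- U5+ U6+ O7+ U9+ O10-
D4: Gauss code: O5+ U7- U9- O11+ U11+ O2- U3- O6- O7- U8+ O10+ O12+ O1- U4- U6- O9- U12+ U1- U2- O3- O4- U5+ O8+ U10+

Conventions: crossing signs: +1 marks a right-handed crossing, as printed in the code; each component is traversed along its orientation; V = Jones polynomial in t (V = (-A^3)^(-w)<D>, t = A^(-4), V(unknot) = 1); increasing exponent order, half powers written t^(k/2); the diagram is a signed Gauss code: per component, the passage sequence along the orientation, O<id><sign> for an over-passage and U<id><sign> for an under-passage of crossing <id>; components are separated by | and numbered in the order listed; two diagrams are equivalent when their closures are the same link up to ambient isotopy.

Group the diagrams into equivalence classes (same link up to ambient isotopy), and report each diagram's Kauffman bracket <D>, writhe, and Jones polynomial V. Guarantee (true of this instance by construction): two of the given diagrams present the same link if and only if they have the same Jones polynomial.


equivalence classes: {D1, D3} | {D2} | {D4}
D1 (bracket -A^-20 + 2A^-16 - 3A^-12 + 5A^-8 - 5A^-4 + 5 - 4A^4 + 3A^8 - A^12; 10 crossings at w = 0): V = -t^-3 + 3t^-2 - 4t^-1 + 5 - 5t + 5t^2 - 3t^3 + 2t^4 - t^5
D2 (bracket 1; 10 crossings at w = 0): V = 1
V(D3) = -t^-3 + 3t^-2 - 4t^-1 + 5 - 5t + 5t^2 - 3t^3 + 2t^4 - t^5  [12 crossings, <D> = -A^-20 + 2A^-16 - 3A^-12 + 5A^-8 - 5A^-4 + 5 - 4A^4 + 3A^8 - A^12, w = 0]
V(D4) = -t^-6 + 2t^-5 - 3t^-4 + 4t^-3 - 4t^-2 + 4t^-1 - 2 + 2t - t^2  [12 crossings, <D> = -A^-14 + 2A^-10 - 2A^-6 + 4A^-2 - 4A^2 + 4A^6 - 3A^10 + 2A^14 - A^18, w = -2]
key observation: comparing 4 Jones polynomials yields 3 groups


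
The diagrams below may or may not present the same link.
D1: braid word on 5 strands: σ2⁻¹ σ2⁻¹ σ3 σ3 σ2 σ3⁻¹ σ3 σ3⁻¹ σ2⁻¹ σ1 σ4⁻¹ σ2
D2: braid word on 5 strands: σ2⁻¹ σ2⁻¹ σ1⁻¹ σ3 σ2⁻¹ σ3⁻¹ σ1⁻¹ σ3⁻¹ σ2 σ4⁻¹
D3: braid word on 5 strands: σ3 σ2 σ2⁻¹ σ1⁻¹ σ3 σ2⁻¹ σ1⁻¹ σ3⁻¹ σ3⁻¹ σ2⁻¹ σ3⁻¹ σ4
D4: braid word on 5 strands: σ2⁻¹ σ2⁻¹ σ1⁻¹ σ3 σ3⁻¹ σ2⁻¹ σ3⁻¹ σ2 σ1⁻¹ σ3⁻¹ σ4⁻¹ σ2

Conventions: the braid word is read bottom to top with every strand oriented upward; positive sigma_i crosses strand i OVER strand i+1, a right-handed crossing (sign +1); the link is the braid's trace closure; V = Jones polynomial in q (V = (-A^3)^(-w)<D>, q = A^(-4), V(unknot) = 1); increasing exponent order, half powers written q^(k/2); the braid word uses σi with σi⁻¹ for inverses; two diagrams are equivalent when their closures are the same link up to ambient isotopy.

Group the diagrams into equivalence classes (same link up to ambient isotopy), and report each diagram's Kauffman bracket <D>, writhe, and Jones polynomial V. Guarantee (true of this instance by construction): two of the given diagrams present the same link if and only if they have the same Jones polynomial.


classes: {D1} | {D2, D3, D4}
V(D1) = q^-2 - q^-1 + 1 - q + q^2  [12 crossings, <D> = A^-8 - A^-4 + 1 - A^4 + A^8, w = 0]
V(D2) = -q^-6 + q^-5 - q^-4 + 2q^-3 - q^-2 + q^-1  (w -6, c 10, <D> = A^-14 - A^-10 + 2A^-6 - A^-2 + A^2 - A^6)
V(D3) = -q^-6 + q^-5 - q^-4 + 2q^-3 - q^-2 + q^-1  [12 crossings, <D> = A^-8 - A^-4 + 2 - A^4 + A^8 - A^12, w = -4]
V(D4) = -q^-6 + q^-5 - q^-4 + 2q^-3 - q^-2 + q^-1  (w -6, c 12, <D> = A^-14 - A^-10 + 2A^-6 - A^-2 + A^2 - A^6)
note: 2 classes among 4 diagrams; unequal V(q) rules out equality


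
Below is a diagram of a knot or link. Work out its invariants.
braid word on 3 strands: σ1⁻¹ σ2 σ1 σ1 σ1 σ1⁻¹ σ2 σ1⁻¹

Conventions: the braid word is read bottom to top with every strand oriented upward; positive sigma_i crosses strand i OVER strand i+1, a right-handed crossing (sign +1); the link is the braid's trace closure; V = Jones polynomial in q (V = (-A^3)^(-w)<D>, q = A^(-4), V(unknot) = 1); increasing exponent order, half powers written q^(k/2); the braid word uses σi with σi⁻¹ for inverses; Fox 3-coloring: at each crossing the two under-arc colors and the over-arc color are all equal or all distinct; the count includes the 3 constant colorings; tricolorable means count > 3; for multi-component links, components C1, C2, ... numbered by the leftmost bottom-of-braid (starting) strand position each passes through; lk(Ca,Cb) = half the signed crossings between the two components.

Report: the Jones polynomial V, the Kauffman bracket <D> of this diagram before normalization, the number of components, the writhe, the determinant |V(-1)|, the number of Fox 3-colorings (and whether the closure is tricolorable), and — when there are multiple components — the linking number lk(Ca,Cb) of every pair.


V = 2 + q^2 + q^4
<D> = A^-10 + A^-2 + 2A^6 (w = +2)
3 components over 8 crossings, w = +2
lk(C1,C2): -1
lk(C1,C3) = +1
linking number lk(C2,C3) = +1
3 Fox colorings among 3^8, |V(-1)| = 4: not tricolorable
why: det 4 = |V(-1)|; not divisible by 3, so not tricolorable


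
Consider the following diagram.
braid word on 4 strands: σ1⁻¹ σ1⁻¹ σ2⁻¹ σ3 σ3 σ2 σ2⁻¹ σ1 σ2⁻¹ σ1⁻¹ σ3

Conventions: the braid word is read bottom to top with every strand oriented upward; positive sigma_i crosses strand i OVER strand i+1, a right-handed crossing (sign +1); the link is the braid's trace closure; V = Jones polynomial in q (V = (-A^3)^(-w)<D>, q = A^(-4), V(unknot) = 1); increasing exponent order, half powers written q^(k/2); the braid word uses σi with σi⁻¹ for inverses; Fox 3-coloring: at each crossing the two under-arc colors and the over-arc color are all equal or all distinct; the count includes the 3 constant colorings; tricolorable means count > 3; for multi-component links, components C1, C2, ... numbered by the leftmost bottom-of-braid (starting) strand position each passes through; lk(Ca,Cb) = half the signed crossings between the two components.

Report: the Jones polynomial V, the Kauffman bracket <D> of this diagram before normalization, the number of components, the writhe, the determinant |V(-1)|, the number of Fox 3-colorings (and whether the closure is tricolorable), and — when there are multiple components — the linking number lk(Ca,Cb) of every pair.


Jones polynomial: V(q) = -q^-5 + 2q^-4 - 3q^-3 + 4q^-2 - 4q^-1 + 5 - 3q + 2q^2 - q^3
<D> = A^-15 - 2A^-11 + 3A^-7 - 5A^-3 + 4A - 4A^5 + 3A^9 - 2A^13 + A^17; writhe -1
components 1, writhe -1 (11 crossings)
3-colorings: 3 of 3^11, det 25 — not tricolorable
note: the word shrinks to σ1⁻¹ σ1⁻¹ σ2⁻¹ σ3 σ3 σ1 σ2⁻¹ σ1⁻¹ σ3 after cancelling


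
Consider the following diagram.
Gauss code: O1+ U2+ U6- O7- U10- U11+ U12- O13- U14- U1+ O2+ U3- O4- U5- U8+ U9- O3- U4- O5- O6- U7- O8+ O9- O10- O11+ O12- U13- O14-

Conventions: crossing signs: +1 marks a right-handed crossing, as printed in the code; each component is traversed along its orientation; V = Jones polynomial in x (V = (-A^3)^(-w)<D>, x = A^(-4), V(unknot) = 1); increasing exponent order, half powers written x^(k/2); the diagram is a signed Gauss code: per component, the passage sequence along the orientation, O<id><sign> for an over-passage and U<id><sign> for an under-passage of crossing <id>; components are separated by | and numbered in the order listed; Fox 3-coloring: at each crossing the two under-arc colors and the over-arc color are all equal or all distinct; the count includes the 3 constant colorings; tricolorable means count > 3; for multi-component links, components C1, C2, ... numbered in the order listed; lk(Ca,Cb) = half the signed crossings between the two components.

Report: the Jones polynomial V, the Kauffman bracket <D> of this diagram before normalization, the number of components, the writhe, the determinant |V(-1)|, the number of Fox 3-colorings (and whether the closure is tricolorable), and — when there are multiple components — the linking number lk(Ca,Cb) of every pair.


V = x^-8 - 2x^-7 + x^-6 - 2x^-5 + 2x^-4 + x^-2
<D> = A^-10 + 2A^-2 - 2A^2 + A^6 - 2A^10 + A^14 (w = -6)
1 component over 14 crossings, w = -6
27 Fox colorings among 3^14, |V(-1)| = 9: tricolorable
why: V spans 6 powers of x: at least 6 crossings in any diagram


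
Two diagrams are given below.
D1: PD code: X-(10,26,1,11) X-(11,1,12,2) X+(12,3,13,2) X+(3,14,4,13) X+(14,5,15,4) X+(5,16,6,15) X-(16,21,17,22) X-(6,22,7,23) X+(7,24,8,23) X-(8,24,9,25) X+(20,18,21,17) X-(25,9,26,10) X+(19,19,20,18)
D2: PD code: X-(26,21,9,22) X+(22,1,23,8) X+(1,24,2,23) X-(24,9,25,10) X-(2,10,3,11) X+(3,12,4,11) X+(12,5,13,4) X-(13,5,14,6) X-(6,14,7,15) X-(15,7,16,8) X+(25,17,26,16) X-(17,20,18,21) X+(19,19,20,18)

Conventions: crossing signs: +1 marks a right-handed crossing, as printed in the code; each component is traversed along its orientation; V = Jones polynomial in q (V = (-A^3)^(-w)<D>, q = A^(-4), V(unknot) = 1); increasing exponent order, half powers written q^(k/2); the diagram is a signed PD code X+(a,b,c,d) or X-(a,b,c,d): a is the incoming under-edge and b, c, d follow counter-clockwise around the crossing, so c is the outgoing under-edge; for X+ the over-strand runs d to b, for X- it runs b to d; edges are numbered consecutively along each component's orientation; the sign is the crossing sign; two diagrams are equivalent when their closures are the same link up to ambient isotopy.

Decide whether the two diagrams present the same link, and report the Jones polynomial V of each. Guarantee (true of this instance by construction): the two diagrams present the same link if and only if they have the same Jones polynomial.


same link: yes
V(D1) = -q^(-1/2) - q^(1/2)  [13 crossings, <D> = A + A^5, w = +1]
D2 (bracket A^-5 + A^-1; 13 crossings at w = -1): V = -q^(-1/2) - q^(1/2)
note: all 2 diagrams share one V(q), hence one class


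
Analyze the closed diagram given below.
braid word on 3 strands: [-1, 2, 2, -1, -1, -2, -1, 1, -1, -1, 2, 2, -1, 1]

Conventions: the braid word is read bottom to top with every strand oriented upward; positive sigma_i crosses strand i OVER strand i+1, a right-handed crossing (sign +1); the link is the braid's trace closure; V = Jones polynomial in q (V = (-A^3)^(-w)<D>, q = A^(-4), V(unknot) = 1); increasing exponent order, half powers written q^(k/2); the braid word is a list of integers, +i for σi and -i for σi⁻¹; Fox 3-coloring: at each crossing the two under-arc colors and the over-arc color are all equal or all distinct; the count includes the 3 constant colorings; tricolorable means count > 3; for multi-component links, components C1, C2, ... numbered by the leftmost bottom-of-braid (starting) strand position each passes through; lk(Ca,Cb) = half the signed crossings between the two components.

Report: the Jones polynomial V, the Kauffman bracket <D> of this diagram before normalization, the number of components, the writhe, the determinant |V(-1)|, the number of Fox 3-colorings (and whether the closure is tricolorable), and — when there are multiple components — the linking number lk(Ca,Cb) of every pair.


Jones polynomial: V(q) = -q^-5 + q^-4 - q^-3 + 2q^-2 - q^-1 + 2 - q
<D> = -A^-10 + 2A^-6 - A^-2 + 2A^2 - A^6 + A^10 - A^14; writhe -2
components 1, writhe -2 (14 crossings)
3-colorings: 9 of 3^14, det 9 — tricolorable
note: w = -2 shifts under R1 moves; the (-A^3)^(2) factor cancels that in V


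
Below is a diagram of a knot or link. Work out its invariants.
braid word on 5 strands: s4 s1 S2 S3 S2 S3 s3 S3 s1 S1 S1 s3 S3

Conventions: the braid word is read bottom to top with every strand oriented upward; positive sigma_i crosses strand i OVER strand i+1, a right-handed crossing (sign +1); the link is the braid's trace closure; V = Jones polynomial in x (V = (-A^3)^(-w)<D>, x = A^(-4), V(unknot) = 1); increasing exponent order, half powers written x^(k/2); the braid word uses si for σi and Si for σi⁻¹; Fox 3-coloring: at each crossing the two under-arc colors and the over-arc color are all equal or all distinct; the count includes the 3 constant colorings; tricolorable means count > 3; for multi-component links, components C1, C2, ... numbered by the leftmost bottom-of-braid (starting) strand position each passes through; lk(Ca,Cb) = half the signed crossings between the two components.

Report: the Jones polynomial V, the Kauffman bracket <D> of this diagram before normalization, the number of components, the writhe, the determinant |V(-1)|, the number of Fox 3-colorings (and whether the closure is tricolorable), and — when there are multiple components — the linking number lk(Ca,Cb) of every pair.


V = x^(-9/2) - x^(-5/2) - x^(-3/2) - x^(-1/2)
<D> = A^-7 + A^-3 + A - A^9 (w = -3)
2 components over 13 crossings, w = -3
lk(C1,C2): 0
27 Fox colorings among 3^13, |V(-1)| = 0: tricolorable
why: inverse pairs cancel, leaving σ4 σ1 σ2⁻¹ σ3⁻¹ σ2⁻¹ σ3⁻¹ σ1⁻¹


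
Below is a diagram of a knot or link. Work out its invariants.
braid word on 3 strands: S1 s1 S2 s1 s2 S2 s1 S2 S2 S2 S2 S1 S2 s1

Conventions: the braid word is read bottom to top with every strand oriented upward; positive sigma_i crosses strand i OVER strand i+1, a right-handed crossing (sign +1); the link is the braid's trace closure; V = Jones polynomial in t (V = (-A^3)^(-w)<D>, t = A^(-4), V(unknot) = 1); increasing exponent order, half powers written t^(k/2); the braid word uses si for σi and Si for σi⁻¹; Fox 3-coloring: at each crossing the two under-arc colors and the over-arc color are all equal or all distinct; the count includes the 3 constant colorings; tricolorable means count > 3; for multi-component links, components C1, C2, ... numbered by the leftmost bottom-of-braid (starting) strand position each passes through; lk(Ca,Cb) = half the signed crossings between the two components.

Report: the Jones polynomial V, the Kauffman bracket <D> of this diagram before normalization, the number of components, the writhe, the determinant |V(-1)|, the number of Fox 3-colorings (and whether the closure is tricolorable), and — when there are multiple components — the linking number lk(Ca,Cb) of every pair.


V(t) = -t^-6 + t^-5 - t^-4 + 2t^-3 - t^-2 + t^-1
bracket: A^-8 - A^-4 + 2 - A^4 + A^8 - A^12, w = -4
1 component, writhe -4, over 14 crossings
det 7, colorings 3 of 3^14 — not tricolorable
observation: the word shrinks to σ2⁻¹ σ1 σ1 σ2⁻¹ σ2⁻¹ σ2⁻¹ σ2⁻¹ σ1⁻¹ σ2⁻¹ σ1 after cancelling


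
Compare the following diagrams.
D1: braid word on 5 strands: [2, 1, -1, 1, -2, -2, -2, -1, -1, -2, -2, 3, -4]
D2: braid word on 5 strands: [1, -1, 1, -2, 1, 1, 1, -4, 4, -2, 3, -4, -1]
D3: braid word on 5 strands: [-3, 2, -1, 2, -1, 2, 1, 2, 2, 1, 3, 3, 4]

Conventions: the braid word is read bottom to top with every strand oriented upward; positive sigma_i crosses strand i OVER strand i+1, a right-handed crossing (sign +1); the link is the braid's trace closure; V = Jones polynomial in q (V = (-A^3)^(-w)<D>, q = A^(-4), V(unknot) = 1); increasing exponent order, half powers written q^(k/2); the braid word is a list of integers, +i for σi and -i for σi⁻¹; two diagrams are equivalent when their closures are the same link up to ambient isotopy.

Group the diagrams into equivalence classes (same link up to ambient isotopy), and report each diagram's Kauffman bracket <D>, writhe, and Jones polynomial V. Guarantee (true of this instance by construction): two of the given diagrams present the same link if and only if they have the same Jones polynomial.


grouping into links: {D1} | {D2} | {D3}
V(D1) = -q^(-15/2) + q^(-13/2) - 2q^(-11/2) + 2q^(-9/2) - 2q^(-7/2) + q^(-5/2) - q^(-3/2)  (w -5, c 13, <D> = A^-9 - A^-5 + 2A^-1 - 2A^3 + 2A^7 - A^11 + A^15)
V(D2) = -q^(-3/2) - 2q^(1/2) + q^(3/2) - q^(5/2) + q^(7/2)  [13 crossings, <D> = -A^-11 + A^-7 - A^-3 + 2A + A^9, w = +1]
V(D3) = -q^(3/2) - 2q^(7/2) + q^(9/2) - q^(11/2) + q^(13/2)  [13 crossings, <D> = -A^-5 + A^-1 - A^3 + 2A^7 + A^15, w = +7]
why: 3 classes among 3 diagrams; unequal V(q) rules out equality


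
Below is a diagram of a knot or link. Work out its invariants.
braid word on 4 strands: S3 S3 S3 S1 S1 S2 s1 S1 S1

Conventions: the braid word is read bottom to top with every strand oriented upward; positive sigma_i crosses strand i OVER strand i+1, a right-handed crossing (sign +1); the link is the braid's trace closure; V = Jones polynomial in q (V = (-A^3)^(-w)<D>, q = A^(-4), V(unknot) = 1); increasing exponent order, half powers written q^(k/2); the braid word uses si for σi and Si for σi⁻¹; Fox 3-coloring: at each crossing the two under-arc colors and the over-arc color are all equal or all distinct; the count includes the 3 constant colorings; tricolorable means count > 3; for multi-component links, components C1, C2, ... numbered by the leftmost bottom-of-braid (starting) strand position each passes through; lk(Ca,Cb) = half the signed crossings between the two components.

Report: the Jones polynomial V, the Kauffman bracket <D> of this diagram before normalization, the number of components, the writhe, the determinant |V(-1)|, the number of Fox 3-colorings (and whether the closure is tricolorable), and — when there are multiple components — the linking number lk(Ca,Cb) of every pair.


V(q) = q^-8 - 2q^-7 + q^-6 - 2q^-5 + 2q^-4 + q^-2
bracket: -A^-13 - 2A^-5 + 2A^-1 - A^3 + 2A^7 - A^11, w = -7
1 component, writhe -7, over 9 crossings
det 9, colorings 27 of 3^9 — tricolorable
observation: det 9 = |V(-1)|; divisible by 3, so tricolorable


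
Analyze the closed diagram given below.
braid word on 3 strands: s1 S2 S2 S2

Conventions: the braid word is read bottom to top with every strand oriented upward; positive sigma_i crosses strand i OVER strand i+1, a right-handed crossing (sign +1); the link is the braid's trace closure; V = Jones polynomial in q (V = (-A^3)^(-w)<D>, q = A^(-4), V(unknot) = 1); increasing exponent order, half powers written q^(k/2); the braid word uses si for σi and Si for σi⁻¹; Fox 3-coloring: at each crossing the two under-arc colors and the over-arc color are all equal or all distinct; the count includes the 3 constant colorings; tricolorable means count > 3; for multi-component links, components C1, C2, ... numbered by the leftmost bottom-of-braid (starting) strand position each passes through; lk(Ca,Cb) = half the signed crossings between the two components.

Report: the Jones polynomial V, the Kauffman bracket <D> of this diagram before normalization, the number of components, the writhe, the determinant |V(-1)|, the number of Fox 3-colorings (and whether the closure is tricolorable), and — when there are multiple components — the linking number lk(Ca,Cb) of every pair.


V(q) = -q^-4 + q^-3 + q^-1
bracket: A^-2 + A^6 - A^10, w = -2
1 component, writhe -2, over 4 crossings
det 3, colorings 9 of 3^4 — tricolorable
observation: V spans 3 powers of q: at least 3 crossings in any diagram


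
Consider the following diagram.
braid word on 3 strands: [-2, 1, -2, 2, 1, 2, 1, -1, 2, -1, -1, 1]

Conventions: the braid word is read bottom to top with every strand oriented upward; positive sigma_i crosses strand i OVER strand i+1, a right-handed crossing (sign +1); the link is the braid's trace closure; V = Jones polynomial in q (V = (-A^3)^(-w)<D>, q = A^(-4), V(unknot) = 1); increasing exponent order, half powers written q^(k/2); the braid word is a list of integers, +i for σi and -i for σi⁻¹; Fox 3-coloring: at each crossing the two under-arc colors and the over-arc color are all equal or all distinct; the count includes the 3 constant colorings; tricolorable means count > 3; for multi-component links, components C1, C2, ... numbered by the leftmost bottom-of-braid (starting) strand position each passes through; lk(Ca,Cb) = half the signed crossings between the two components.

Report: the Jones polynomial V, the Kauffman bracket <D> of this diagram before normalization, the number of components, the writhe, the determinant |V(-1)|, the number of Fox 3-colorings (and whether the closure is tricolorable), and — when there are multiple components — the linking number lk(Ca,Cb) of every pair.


V = q + q^3 - q^4
<D> = -A^-10 + A^-6 + A^2 (w = +2)
1 component over 12 crossings, w = +2
9 Fox colorings among 3^12, |V(-1)| = 3: tricolorable
why: w = +2 (over 12 crossings) is diagram-only; (-A^3)^(-2) removes it from V


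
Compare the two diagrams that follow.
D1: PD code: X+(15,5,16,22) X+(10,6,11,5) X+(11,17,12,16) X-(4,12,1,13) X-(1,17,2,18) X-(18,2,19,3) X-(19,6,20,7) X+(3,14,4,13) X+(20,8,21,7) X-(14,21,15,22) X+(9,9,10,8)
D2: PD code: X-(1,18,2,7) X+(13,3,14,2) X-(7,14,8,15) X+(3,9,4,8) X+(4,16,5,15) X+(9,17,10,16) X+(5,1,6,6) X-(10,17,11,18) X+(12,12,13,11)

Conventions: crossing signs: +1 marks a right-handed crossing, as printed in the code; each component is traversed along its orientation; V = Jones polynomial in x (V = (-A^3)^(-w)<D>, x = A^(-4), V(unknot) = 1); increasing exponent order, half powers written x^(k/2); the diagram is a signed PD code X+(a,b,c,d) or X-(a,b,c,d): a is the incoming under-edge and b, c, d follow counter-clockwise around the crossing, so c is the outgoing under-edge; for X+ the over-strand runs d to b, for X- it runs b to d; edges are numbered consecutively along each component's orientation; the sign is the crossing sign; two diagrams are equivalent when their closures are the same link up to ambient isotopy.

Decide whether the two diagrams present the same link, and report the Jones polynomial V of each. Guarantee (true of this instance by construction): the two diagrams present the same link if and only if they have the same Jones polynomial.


equivalent: no
D1 (bracket A^5 + A^13; 11 crossings at w = +1): V = -x^(-5/2) - x^(-1/2)
V(D2) = -x^(1/2) - x^(5/2)  (w +3, c 9, <D> = A^-1 + A^7)
key observation: V(x) takes 2 values over 2 diagrams, fixing the grouping


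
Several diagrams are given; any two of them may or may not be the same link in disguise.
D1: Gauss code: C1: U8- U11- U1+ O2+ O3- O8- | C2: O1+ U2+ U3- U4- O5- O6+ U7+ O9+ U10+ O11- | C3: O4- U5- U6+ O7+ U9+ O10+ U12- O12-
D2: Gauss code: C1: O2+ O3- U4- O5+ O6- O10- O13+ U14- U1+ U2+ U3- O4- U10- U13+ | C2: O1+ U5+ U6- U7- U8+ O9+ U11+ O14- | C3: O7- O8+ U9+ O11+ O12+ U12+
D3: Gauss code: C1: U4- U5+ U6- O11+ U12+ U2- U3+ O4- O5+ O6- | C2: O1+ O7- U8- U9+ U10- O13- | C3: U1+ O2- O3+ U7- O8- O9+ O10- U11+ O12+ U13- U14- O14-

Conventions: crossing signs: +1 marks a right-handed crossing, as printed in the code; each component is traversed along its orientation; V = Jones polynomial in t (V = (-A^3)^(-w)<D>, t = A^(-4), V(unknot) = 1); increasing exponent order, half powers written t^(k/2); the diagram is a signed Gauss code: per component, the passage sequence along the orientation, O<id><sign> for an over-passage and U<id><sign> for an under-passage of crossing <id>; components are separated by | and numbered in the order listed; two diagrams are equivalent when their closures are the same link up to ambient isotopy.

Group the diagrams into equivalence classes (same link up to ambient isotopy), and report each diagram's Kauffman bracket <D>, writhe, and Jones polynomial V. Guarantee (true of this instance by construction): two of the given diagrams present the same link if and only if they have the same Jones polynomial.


equivalence classes: {D1, D2} | {D3}
D1 (bracket A^-12 + A^-8 + A^-4 + 1; 12 crossings at w = 0): V = 1 + t + t^2 + t^3
D2 (bracket A^-6 + A^-2 + A^2 + A^6; 14 crossings at w = +2): V = 1 + t + t^2 + t^3
V(D3) = t^-2 + 2 + t^2  [14 crossings, <D> = A^-14 + 2A^-6 + A^2, w = -2]
key observation: 2 classes among 3 diagrams; unequal V(t) rules out equality


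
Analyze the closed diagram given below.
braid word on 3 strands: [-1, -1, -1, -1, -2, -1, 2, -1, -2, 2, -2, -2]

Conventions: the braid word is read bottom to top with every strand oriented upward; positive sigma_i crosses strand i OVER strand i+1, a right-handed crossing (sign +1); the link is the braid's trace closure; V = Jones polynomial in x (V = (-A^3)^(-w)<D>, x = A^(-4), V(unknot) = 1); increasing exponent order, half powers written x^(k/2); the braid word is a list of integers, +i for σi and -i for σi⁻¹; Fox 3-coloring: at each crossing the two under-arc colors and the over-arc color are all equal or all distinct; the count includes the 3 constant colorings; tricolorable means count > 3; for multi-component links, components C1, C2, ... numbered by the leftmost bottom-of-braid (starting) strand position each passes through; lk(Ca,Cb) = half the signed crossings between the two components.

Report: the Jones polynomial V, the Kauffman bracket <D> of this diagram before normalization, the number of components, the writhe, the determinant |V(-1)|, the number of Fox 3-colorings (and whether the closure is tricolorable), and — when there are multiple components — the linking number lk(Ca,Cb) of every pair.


V(x) = -x^-8 + x^-5 + x^-3
bracket: A^-12 + A^-4 - A^8, w = -8
1 component, writhe -8, over 12 crossings
det 3, colorings 9 of 3^12 — tricolorable
observation: w = -8 (over 12 crossings) is diagram-only; (-A^3)^(8) removes it from V


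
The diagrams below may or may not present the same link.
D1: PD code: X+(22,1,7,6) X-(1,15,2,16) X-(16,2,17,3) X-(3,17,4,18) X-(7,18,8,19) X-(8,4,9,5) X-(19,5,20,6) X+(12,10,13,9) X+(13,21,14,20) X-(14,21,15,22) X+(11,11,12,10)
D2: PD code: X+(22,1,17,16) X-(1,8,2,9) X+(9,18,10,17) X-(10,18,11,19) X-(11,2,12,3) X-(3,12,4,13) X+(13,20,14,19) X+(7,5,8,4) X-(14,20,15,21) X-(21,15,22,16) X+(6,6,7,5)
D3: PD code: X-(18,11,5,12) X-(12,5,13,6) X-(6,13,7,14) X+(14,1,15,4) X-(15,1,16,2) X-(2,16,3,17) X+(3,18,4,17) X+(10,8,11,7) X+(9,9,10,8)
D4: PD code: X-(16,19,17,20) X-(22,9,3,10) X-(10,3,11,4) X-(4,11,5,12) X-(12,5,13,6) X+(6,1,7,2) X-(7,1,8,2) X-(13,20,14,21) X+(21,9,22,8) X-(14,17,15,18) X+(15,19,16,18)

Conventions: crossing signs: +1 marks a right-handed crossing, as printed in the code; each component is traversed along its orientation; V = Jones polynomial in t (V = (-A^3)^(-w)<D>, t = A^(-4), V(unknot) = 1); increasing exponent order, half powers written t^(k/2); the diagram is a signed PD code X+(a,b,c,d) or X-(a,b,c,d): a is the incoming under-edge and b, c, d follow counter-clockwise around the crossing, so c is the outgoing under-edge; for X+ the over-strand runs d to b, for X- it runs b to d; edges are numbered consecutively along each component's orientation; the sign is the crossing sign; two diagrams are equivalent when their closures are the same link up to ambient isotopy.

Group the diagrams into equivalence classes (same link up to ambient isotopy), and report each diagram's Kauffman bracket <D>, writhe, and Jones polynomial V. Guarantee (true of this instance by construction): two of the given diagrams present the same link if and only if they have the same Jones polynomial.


classes: {D1} | {D2, D3, D4}
V(D1) = -t^(-11/2) + t^(-9/2) - t^(-7/2) - t^(-3/2)  [11 crossings, <D> = A^-3 + A^5 - A^9 + A^13, w = -3]
V(D2) = t^(-9/2) - t^(-5/2) - t^(-3/2) - t^(-1/2)  (w -1, c 11, <D> = A^-1 + A^3 + A^7 - A^15)
V(D3) = t^(-9/2) - t^(-5/2) - t^(-3/2) - t^(-1/2)  [9 crossings, <D> = A^-1 + A^3 + A^7 - A^15, w = -1]
V(D4) = t^(-9/2) - t^(-5/2) - t^(-3/2) - t^(-1/2)  (w -5, c 11, <D> = A^-13 + A^-9 + A^-5 - A^3)
note: 2 classes among 4 diagrams; unequal V(t) rules out equality
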